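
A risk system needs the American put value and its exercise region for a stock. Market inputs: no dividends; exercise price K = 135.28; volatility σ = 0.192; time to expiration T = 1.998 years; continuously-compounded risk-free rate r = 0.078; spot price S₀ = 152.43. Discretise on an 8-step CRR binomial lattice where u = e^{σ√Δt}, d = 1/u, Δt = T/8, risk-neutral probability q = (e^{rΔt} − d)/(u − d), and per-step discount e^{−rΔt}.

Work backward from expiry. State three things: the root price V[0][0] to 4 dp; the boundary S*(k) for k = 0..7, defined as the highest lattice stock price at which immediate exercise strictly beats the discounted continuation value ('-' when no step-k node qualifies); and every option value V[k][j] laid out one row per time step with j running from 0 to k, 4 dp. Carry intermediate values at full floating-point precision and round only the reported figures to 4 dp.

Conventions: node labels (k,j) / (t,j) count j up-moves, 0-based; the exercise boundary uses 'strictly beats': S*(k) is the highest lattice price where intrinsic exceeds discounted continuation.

params: Δt=0.24975 u=1.10071 d=0.90851 q=0.57838 e^(-rΔt)=0.98071
t_8 payoffs: 64.5345 49.5679 31.4352 9.4664 0.0000 0.0000 0.0000 0.0000 0.0000
t_7: node(7,0) S=77.8701 payoff=57.4099 vs cont=54.8001 → 57.4099 [stop]  node(7,1) S=94.3438 payoff=40.9362 vs cont=38.3264 → 40.9362 [stop]  node(7,2) S=114.3026 payoff=20.9774 vs cont=18.3676 → 20.9774 [stop]  node(7,3) S=138.4838 payoff=0.0000 vs cont=3.9142 → 3.9142 [wait]  node(7,4) S=167.7806 payoff=0.0000 vs cont=0.0000 → 0.0000 [wait]  node(7,5) S=203.2753 payoff=0.0000 vs cont=0.0000 → 0.0000 [wait]  node(7,6) S=246.2791 payoff=0.0000 vs cont=0.0000 → 0.0000 [wait]  node(7,7) S=298.3805 payoff=0.0000 vs cont=0.0000 → 0.0000 [wait]  ⇒ S*(7)=114.3026
t_6: node(6,0) S=85.7121 payoff=49.5679 vs cont=46.9581 → 49.5679 [stop]  node(6,1) S=103.8448 payoff=31.4352 vs cont=28.8254 → 31.4352 [stop]  node(6,2) S=125.8136 payoff=9.4664 vs cont=10.8941 → 10.8941 [wait]  node(6,3) S=152.4300 payoff=0.0000 vs cont=1.6185 → 1.6185 [wait]  node(6,4) S=184.6772 payoff=0.0000 vs cont=0.0000 → 0.0000 [wait]  node(6,5) S=223.7464 payoff=0.0000 vs cont=0.0000 → 0.0000 [wait]  node(6,6) S=271.0809 payoff=0.0000 vs cont=0.0000 → 0.0000 [wait]  ⇒ S*(6)=103.8448
t_5: node(5,0) S=94.3438 payoff=40.9362 vs cont=38.3264 → 40.9362 [stop]  node(5,1) S=114.3026 payoff=20.9774 vs cont=19.1774 → 20.9774 [stop]  node(5,2) S=138.4838 payoff=0.0000 vs cont=5.4226 → 5.4226 [wait]  node(5,3) S=167.7806 payoff=0.0000 vs cont=0.6692 → 0.6692 [wait]  node(5,4) S=203.2753 payoff=0.0000 vs cont=0.0000 → 0.0000 [wait]  node(5,5) S=246.2791 payoff=0.0000 vs cont=0.0000 → 0.0000 [wait]  ⇒ S*(5)=114.3026
t_4: node(4,0) S=103.8448 payoff=31.4352 vs cont=28.8254 → 31.4352 [stop]  node(4,1) S=125.8136 payoff=9.4664 vs cont=11.7497 → 11.7497 [wait]  node(4,2) S=152.4300 payoff=0.0000 vs cont=2.6218 → 2.6218 [wait]  node(4,3) S=184.6772 payoff=0.0000 vs cont=0.2767 → 0.2767 [wait]  node(4,4) S=223.7464 payoff=0.0000 vs cont=0.0000 → 0.0000 [wait]  ⇒ S*(4)=103.8448
t_3: node(3,0) S=114.3026 payoff=20.9774 vs cont=19.6627 → 20.9774 [stop]  node(3,1) S=138.4838 payoff=0.0000 vs cont=6.3454 → 6.3454 [wait]  node(3,2) S=167.7806 payoff=0.0000 vs cont=1.2410 → 1.2410 [wait]  node(3,3) S=203.2753 payoff=0.0000 vs cont=0.1144 → 0.1144 [wait]  ⇒ S*(3)=114.3026
t_2: node(2,0) S=125.8136 payoff=9.4664 vs cont=12.2731 → 12.2731 [wait]  node(2,1) S=152.4300 payoff=0.0000 vs cont=3.3277 → 3.3277 [wait]  node(2,2) S=184.6772 payoff=0.0000 vs cont=0.5780 → 0.5780 [wait]  ⇒ S*(2)=-
t_1: node(1,0) S=138.4838 payoff=0.0000 vs cont=6.9623 → 6.9623 [wait]  node(1,1) S=167.7806 payoff=0.0000 vs cont=1.7038 → 1.7038 [wait]  ⇒ S*(1)=-
t_0: node(0,0) S=152.4300 payoff=0.0000 vs cont=3.8453 → 3.8453 [wait]  ⇒ S*(0)=-

price = 3.8453
boundary = - - - 114.3026 103.8448 114.3026 103.8448 114.3026
tree:
3.8453
6.9623 1.7038
12.2731 3.3277 0.5780
20.9774 6.3454 1.2410 0.1144
31.4352 11.7497 2.6218 0.2767 0.0000
40.9362 20.9774 5.4226 0.6692 0.0000 0.0000
49.5679 31.4352 10.8941 1.6185 0.0000 0.0000 0.0000
57.4099 40.9362 20.9774 3.9142 0.0000 0.0000 0.0000 0.0000
64.5345 49.5679 31.4352 9.4664 0.0000 0.0000 0.0000 0.0000 0.0000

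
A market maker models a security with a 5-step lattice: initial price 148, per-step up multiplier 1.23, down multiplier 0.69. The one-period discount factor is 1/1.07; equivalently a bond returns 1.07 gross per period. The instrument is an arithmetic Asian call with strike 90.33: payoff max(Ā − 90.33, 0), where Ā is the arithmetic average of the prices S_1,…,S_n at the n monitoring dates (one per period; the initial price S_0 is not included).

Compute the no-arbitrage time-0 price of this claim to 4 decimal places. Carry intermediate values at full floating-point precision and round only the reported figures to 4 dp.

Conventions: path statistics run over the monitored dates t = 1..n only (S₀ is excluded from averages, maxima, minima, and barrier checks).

No-arbitrage gives p* = (R−d)/(u−d) = 0.7037: enumerate every path, weight its payoff by its p*-probability, and discount by R^5.
Enumerate all 2^5 = 32 price paths (U = up ×1.23, D = down ×0.69); each path with k up-moves has probability p*^k·(1−p*)^(5−k).
DDDDD: Ā=55.5794, payoff=0.0000, prob=0.002284
UDDDD: Ā=99.0764, payoff=8.7464, prob=0.005424
DUDDD: Ā=83.0924, payoff=0.0000, prob=0.005424
UUDDD: Ā=148.1212, payoff=57.7912, prob=0.012881
DDUDD: Ā=72.0634, payoff=0.0000, prob=0.005424
UDUDD: Ā=128.4609, payoff=38.1309, prob=0.012881
DUUDD: Ā=112.4769, payoff=22.1469, prob=0.012881
UUUDD: Ā=200.5022, payoff=110.1722, prob=0.030593
DDDUD: Ā=64.4534, payoff=0.0000, prob=0.005424
UDDUD: Ā=114.8952, payoff=24.5652, prob=0.012881
DUDUD: Ā=98.9112, payoff=8.5812, prob=0.012881
UUDUD: Ā=176.3200, payoff=85.9900, prob=0.030593
DDUUD: Ā=87.8823, payoff=0.0000, prob=0.012881
UDUUD: Ā=156.6597, payoff=66.3297, prob=0.030593
DUUUD: Ā=140.6757, payoff=50.3457, prob=0.030593
UUUUD: Ā=250.7698, payoff=160.4398, prob=0.072658
DDDDU: Ā=59.2025, payoff=0.0000, prob=0.005424
UDDDU: Ā=105.5350, payoff=15.2050, prob=0.012881
DUDDU: Ā=89.5510, payoff=0.0000, prob=0.012881
UUDDU: Ā=159.6343, payoff=69.3043, prob=0.030593
DDUDU: Ā=78.5220, payoff=0.0000, prob=0.012881
UDUDU: Ā=139.9740, payoff=49.6440, prob=0.030593
DUUDU: Ā=123.9900, payoff=33.6600, prob=0.030593
UUUDU: Ā=221.0257, payoff=130.6957, prob=0.072658
DDDUU: Ā=70.9120, payoff=0.0000, prob=0.012881
UDDUU: Ā=126.4084, payoff=36.0784, prob=0.030593
DUDUU: Ā=110.4244, payoff=20.0944, prob=0.030593
UUDUU: Ā=196.8435, payoff=106.5135, prob=0.072658
DDUUU: Ā=99.3954, payoff=9.0654, prob=0.030593
UDUUU: Ā=177.1831, payoff=86.8531, prob=0.072658
DUUUU: Ā=161.1991, payoff=70.8691, prob=0.072658
UUUUU: Ā=287.3550, payoff=197.0250, prob=0.172564
Price = Σ prob·payoff / R^5 = 92.778058 / 1.402552 = 66.1495

price = 66.1495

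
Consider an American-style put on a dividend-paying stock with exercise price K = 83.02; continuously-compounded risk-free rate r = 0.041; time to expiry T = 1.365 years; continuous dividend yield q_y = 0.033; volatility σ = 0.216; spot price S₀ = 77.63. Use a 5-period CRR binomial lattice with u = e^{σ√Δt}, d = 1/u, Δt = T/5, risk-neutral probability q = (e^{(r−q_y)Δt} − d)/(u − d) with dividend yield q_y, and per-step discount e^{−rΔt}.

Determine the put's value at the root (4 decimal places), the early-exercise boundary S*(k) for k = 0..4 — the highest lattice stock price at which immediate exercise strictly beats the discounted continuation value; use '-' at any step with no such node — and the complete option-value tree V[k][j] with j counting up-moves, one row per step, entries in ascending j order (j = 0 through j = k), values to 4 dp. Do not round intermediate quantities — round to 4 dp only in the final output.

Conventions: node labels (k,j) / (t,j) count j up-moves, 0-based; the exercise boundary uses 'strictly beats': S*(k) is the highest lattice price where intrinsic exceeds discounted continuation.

params: Δt=0.27300 u=1.11947 d=0.89328 q=0.48148 e^(-rΔt)=0.98887
t_5 payoffs: 38.8670 27.6865 13.6749 0.0000 0.0000 0.0000
t_4: node(4,0) S=49.4281 payoff=33.5919 vs cont=33.1111 → 33.5919 [stop]  node(4,1) S=61.9444 payoff=21.0756 vs cont=20.7071 → 21.0756 [stop]  node(4,2) S=77.6300 payoff=5.3900 vs cont=7.0118 → 7.0118 [wait]  node(4,3) S=97.2876 payoff=0.0000 vs cont=0.0000 → 0.0000 [wait]  node(4,4) S=121.9229 payoff=0.0000 vs cont=0.0000 → 0.0000 [wait]  ⇒ S*(4)=61.9444
t_3: node(3,0) S=55.3335 payoff=27.6865 vs cont=27.2587 → 27.6865 [stop]  node(3,1) S=69.3451 payoff=13.6749 vs cont=14.1449 → 14.1449 [wait]  node(3,2) S=86.9047 payoff=0.0000 vs cont=3.5953 → 3.5953 [wait]  node(3,3) S=108.9109 payoff=0.0000 vs cont=0.0000 → 0.0000 [wait]  ⇒ S*(3)=55.3335
t_2: node(2,0) S=61.9444 payoff=21.0756 vs cont=20.9309 → 21.0756 [stop]  node(2,1) S=77.6300 payoff=5.3900 vs cont=8.9646 → 8.9646 [wait]  node(2,2) S=97.2876 payoff=0.0000 vs cont=1.8435 → 1.8435 [wait]  ⇒ S*(2)=61.9444
t_1: node(1,0) S=69.3451 payoff=13.6749 vs cont=15.0747 → 15.0747 [wait]  node(1,1) S=86.9047 payoff=0.0000 vs cont=5.4743 → 5.4743 [wait]  ⇒ S*(1)=-
t_0: node(0,0) S=77.6300 payoff=5.3900 vs cont=10.3359 → 10.3359 [wait]  ⇒ S*(0)=-

price = 10.3359
boundary = - - 61.9444 55.3335 61.9444
tree:
10.3359
15.0747 5.4743
21.0756 8.9646 1.8435
27.6865 14.1449 3.5953 0.0000
33.5919 21.0756 7.0118 0.0000 0.0000
38.8670 27.6865 13.6749 0.0000 0.0000 0.0000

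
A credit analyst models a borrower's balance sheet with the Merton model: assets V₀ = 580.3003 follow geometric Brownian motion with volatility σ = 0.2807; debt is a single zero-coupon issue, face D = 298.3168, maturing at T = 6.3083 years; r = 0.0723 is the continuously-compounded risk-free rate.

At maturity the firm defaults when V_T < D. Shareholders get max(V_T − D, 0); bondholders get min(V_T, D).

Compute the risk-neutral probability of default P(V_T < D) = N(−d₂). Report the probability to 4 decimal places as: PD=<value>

PD=0.1078

Work the structural quantities from V₀ = 580.3003 against face 298.3168:
d₁ = [ln(V₀/D) + (r + σ²/2)T] / (σ√T)
   = [ln(580.3003/298.3168) + (0.0723 + 0.5·0.2807²)·6.3083] / (0.2807·√6.3083)
   = [0.665390 + 0.704613] / 0.705015 = 1.943225
d₂ = d₁ − σ√T = 1.943225 − 0.705015 = 1.238209
risk-neutral PD = N(−d₂) = N(-1.238209) = 0.107819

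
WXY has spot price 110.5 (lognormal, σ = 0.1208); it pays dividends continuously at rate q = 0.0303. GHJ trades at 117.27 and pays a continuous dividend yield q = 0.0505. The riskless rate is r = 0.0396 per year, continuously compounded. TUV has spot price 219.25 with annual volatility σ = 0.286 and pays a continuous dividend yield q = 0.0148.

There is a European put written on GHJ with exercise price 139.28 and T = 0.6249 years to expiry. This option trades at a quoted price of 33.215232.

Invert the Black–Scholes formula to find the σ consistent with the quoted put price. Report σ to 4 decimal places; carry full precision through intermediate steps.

At σ = 0.5176 the Black–Scholes value reproduces the quote:
σ√T = 0.5176·√0.6249 = 0.409166
d₁ = (ln(S/K) + (r−q+σ²/2)T) / (σ√T) = (ln(117.27/139.28) + (0.0396−0.0505+0.5176²/2)·0.6249) / 0.409166 = (-0.172007 + 0.076897) / 0.409166 = -0.232449
d₂ = d₁ − σ√T = -0.232449 − 0.409166 = -0.641615
e^{−rT} = 0.975558
e^{−qT} = 0.968935
N(−d₁) = 0.591905,  N(−d₂) = 0.739438
V = K·e^{−rT}·N(−d₂) − S·e^{−qT}·N(−d₁) = 100.471698 − 67.256466 = 33.215232 (equal to the quote); since ∂V/∂σ > 0 for all σ, the implied volatility is unique

sigma = 0.5176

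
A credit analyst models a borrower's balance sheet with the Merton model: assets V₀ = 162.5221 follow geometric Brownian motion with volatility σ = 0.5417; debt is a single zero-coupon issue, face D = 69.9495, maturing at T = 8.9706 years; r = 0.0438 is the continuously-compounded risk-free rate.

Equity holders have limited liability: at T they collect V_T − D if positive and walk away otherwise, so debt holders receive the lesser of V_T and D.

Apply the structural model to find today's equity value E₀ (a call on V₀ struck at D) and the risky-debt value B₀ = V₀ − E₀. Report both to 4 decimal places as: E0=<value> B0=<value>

Apply the equity-as-call identities (strike 69.9495, horizon 8.9706 years):
d₁ = [ln(V₀/D) + (r + σ²/2)T] / (σ√T)
   = [ln(162.5221/69.9495) + (0.0438 + 0.5·0.5417²)·8.9706] / (0.5417·√8.9706)
   = [0.843040 + 1.709074] / 1.622443 = 1.573007
d₂ = d₁ − σ√T = 1.573007 − 1.622443 = -0.049437
N(d₁) = 0.942141,  N(d₂) = 0.480286,  e^(−rT) = 0.675088
E₀ = V₀·N(d₁) − D·e^(−rT)·N(d₂)
   = 162.5221·0.942141 − 69.9495·0.675088·0.480286 = 130.438715
B₀ = V₀ − E₀ = 162.5221 − 130.438715 = 32.083385

E0=130.4387 B0=32.0834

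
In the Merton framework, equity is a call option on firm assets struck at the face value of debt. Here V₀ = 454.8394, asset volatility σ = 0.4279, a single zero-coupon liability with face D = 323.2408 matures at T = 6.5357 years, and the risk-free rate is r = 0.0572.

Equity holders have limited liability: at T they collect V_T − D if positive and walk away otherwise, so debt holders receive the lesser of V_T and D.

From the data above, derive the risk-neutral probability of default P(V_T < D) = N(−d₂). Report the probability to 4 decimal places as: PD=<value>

Work the structural quantities from V₀ = 454.8394 against face 323.2408:
d₁ = [ln(V₀/D) + (r + σ²/2)T] / (σ√T)
   = [ln(454.8394/323.2408) + (0.0572 + 0.5·0.4279²)·6.5357] / (0.4279·√6.5357)
   = [0.341547 + 0.972180] / 1.093927 = 1.200927
d₂ = d₁ − σ√T = 1.200927 − 1.093927 = 0.107000
risk-neutral PD = N(−d₂) = N(-0.107000) = 0.457394

PD=0.4574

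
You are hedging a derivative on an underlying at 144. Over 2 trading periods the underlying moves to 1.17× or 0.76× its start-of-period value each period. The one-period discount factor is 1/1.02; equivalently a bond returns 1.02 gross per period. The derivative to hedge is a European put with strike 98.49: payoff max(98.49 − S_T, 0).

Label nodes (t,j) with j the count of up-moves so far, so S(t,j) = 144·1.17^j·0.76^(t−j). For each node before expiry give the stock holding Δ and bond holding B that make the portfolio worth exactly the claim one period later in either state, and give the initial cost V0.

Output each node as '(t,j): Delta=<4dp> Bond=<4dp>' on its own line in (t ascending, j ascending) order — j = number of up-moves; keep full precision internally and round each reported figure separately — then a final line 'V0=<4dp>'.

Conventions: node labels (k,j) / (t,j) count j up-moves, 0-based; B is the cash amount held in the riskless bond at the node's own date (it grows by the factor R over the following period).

Under the risk-neutral measure, an up-move has probability p* = (R−d)/(u−d) = 0.6341 and values discount at R = 1.02.
At maturity the claim pays: V(2,0)=15.3156, V(2,1)=0.0000, V(2,2)=0.0000
  t=1,j=0: stock 109.4400 → up 128.0448 (V=0.0000), down 83.1744 (V=15.3156). Price 5.4934; hedge Δ=-0.3413, bond B=42.8485.
  t=1,j=1: stock 168.4800 → up 197.1216 (V=0.0000), down 128.0448 (V=0.0000). Price 0.0000; hedge Δ=0.0000, bond B=0.0000.
  t=0,j=0: stock 144.0000 → up 168.4800 (V=0.0000), down 109.4400 (V=5.4934). Price 1.9704; hedge Δ=-0.0930, bond B=15.3689.
Sanity check at the root: Δ(0,0)·S0 + B(0,0) reproduces V0 = 1.9704.

(0,0): Delta=-0.0930 Bond=15.3689
(1,0): Delta=-0.3413 Bond=42.8485
(1,1): Delta=0.0000 Bond=0.0000
V0=1.9704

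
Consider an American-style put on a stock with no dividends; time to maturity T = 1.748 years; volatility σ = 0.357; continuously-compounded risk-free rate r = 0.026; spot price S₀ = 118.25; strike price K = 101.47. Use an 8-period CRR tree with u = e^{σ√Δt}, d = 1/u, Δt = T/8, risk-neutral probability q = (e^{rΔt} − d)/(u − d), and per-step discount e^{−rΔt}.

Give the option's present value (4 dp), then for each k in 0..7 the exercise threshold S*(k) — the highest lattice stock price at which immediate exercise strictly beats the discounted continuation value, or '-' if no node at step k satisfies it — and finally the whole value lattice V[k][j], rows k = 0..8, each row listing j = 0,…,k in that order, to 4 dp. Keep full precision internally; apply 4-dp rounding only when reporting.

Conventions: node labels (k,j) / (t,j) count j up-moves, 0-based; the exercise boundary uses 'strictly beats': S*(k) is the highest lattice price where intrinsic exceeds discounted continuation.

price = 11.9297
boundary = - - - - 60.6608 51.3375 60.6608 71.6772
tree:
11.9297
17.0077 6.4684
23.5701 9.9691 2.6825
31.6069 14.9829 4.5551 0.6481
40.8092 21.8296 7.6063 1.2423 0.0000
50.1325 30.5899 12.4231 2.3814 0.0000 0.0000
58.0229 40.8092 19.6782 4.5651 0.0000 0.0000 0.0000
64.7005 50.1325 29.7928 8.7512 0.0000 0.0000 0.0000 0.0000
70.3518 58.0229 40.8092 16.7756 0.0000 0.0000 0.0000 0.0000 0.0000

Δt=0.21850  u=1.18161  d=0.84630  q=0.47537  discount=0.99434
step 8 (expiry): payoffs max(K−S,0) = 70.3518 58.0229 40.8092 16.7756 0.0000 0.0000 0.0000 0.0000 0.0000
step 7: (k=7,j=0): S=36.7695, K−S=64.7005, hold=64.1257 ⇒ V=64.7005 exercise | (k=7,j=1): S=51.3375, K−S=50.1325, hold=49.5577 ⇒ V=50.1325 exercise | (k=7,j=2): S=71.6772, K−S=29.7928, hold=29.2180 ⇒ V=29.7928 exercise | (k=7,j=3): S=100.0755, K−S=1.3945, hold=8.7512 ⇒ V=8.7512 continue | (k=7,j=4): S=139.7251, K−S=0.0000, hold=0.0000 ⇒ V=0.0000 continue | (k=7,j=5): S=195.0838, K−S=0.0000, hold=0.0000 ⇒ V=0.0000 continue | (k=7,j=6): S=272.3754, K−S=0.0000, hold=0.0000 ⇒ V=0.0000 continue | (k=7,j=7): S=380.2896, K−S=0.0000, hold=0.0000 ⇒ V=0.0000 continue  boundary S*=71.6772
step 6: (k=6,j=0): S=43.4471, K−S=58.0229, hold=57.4480 ⇒ V=58.0229 exercise | (k=6,j=1): S=60.6608, K−S=40.8092, hold=40.2344 ⇒ V=40.8092 exercise | (k=6,j=2): S=84.6944, K−S=16.7756, hold=19.6782 ⇒ V=19.6782 continue | (k=6,j=3): S=118.2500, K−S=0.0000, hold=4.5651 ⇒ V=4.5651 continue | (k=6,j=4): S=165.1003, K−S=0.0000, hold=0.0000 ⇒ V=0.0000 continue | (k=6,j=5): S=230.5125, K−S=0.0000, hold=0.0000 ⇒ V=0.0000 continue | (k=6,j=6): S=321.8408, K−S=0.0000, hold=0.0000 ⇒ V=0.0000 continue  boundary S*=60.6608
step 5: (k=5,j=0): S=51.3375, K−S=50.1325, hold=49.5577 ⇒ V=50.1325 exercise | (k=5,j=1): S=71.6772, K−S=29.7928, hold=30.5899 ⇒ V=30.5899 continue | (k=5,j=2): S=100.0755, K−S=1.3945, hold=12.4231 ⇒ V=12.4231 continue | (k=5,j=3): S=139.7251, K−S=0.0000, hold=2.3814 ⇒ V=2.3814 continue | (k=5,j=4): S=195.0838, K−S=0.0000, hold=0.0000 ⇒ V=0.0000 continue | (k=5,j=5): S=272.3754, K−S=0.0000, hold=0.0000 ⇒ V=0.0000 continue  boundary S*=51.3375
step 4: (k=4,j=0): S=60.6608, K−S=40.8092, hold=40.6112 ⇒ V=40.8092 exercise | (k=4,j=1): S=84.6944, K−S=16.7756, hold=21.8296 ⇒ V=21.8296 continue | (k=4,j=2): S=118.2500, K−S=0.0000, hold=7.6063 ⇒ V=7.6063 continue | (k=4,j=3): S=165.1003, K−S=0.0000, hold=1.2423 ⇒ V=1.2423 continue | (k=4,j=4): S=230.5125, K−S=0.0000, hold=0.0000 ⇒ V=0.0000 continue  boundary S*=60.6608
step 3: (k=3,j=0): S=71.6772, K−S=29.7928, hold=31.6069 ⇒ V=31.6069 continue | (k=3,j=1): S=100.0755, K−S=1.3945, hold=14.9829 ⇒ V=14.9829 continue | (k=3,j=2): S=139.7251, K−S=0.0000, hold=4.5551 ⇒ V=4.5551 continue | (k=3,j=3): S=195.0838, K−S=0.0000, hold=0.6481 ⇒ V=0.6481 continue  boundary S*=-
step 2: (k=2,j=0): S=84.6944, K−S=16.7756, hold=23.5701 ⇒ V=23.5701 continue | (k=2,j=1): S=118.2500, K−S=0.0000, hold=9.9691 ⇒ V=9.9691 continue | (k=2,j=2): S=165.1003, K−S=0.0000, hold=2.6825 ⇒ V=2.6825 continue  boundary S*=-
step 1: (k=1,j=0): S=100.0755, K−S=1.3945, hold=17.0077 ⇒ V=17.0077 continue | (k=1,j=1): S=139.7251, K−S=0.0000, hold=6.4684 ⇒ V=6.4684 continue  boundary S*=-
step 0: (k=0,j=0): S=118.2500, K−S=0.0000, hold=11.9297 ⇒ V=11.9297 continue  boundary S*=-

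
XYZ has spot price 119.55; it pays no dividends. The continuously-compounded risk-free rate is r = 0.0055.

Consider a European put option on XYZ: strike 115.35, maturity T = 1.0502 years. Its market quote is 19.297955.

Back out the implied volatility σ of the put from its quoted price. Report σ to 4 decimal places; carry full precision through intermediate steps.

At σ = 0.4562 the Black–Scholes value reproduces the quote:
σ√T = 0.4562·√1.0502 = 0.467510
d₁ = (ln(S/K) + (r+σ²/2)T) / (σ√T) = (ln(119.55/115.35) + (0.0055+0.4562²/2)·1.0502) / 0.467510 = (0.035764 + 0.115059) / 0.467510 = 0.322608
d₂ = d₁ − σ√T = 0.322608 − 0.467510 = -0.144902
e^{−rT} = 0.994241
N(−d₁) = 0.373496,  N(−d₂) = 0.557606
V = K·e^{−rT}·N(−d₂) − S·N(−d₁) = 63.949390 − 44.651435 = 19.297955 (the observed quote) — the price is monotone increasing in volatility, hence this σ is the only solution

sigma = 0.4562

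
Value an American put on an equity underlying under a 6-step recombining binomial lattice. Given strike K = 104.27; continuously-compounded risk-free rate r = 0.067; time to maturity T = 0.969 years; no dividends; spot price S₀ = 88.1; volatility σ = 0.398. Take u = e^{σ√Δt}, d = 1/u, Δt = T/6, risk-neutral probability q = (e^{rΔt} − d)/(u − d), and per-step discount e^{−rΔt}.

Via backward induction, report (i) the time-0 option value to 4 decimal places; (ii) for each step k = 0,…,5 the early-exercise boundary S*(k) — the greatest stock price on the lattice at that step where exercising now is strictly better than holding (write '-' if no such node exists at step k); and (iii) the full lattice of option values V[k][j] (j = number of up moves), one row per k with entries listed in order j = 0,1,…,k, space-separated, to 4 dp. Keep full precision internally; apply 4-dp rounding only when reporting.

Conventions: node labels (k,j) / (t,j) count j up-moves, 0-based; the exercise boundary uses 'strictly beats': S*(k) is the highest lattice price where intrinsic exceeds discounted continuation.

params: Δt=0.16150 u=1.17345 d=0.85219 q=0.49396 e^(-rΔt)=0.98924
t_6 payoffs: 70.5259 57.8052 40.2892 16.1700 0.0000 0.0000 0.0000
t_5: node(5,0) S=39.5969 payoff=64.6731 vs cont=63.5510 → 64.6731 [stop]  node(5,1) S=54.5239 payoff=49.7461 vs cont=48.6239 → 49.7461 [stop]  node(5,2) S=75.0780 payoff=29.1920 vs cont=28.0698 → 29.1920 [stop]  node(5,3) S=103.3806 payoff=0.8894 vs cont=8.0945 → 8.0945 [wait]  node(5,4) S=142.3525 payoff=0.0000 vs cont=0.0000 → 0.0000 [wait]  node(5,5) S=196.0158 payoff=0.0000 vs cont=0.0000 → 0.0000 [wait]  ⇒ S*(5)=75.0780
t_4: node(4,0) S=46.4648 payoff=57.8052 vs cont=56.6831 → 57.8052 [stop]  node(4,1) S=63.9808 payoff=40.2892 vs cont=39.1670 → 40.2892 [stop]  node(4,2) S=88.1000 payoff=16.1700 vs cont=18.5686 → 18.5686 [wait]  node(4,3) S=121.3115 payoff=0.0000 vs cont=4.0520 → 4.0520 [wait]  node(4,4) S=167.0429 payoff=0.0000 vs cont=0.0000 → 0.0000 [wait]  ⇒ S*(4)=63.9808
t_3: node(3,0) S=54.5239 payoff=49.7461 vs cont=48.6239 → 49.7461 [stop]  node(3,1) S=75.0780 payoff=29.1920 vs cont=29.2419 → 29.2419 [wait]  node(3,2) S=103.3806 payoff=0.8894 vs cont=11.2753 → 11.2753 [wait]  node(3,3) S=142.3525 payoff=0.0000 vs cont=2.0284 → 2.0284 [wait]  ⇒ S*(3)=54.5239
t_2: node(2,0) S=63.9808 payoff=40.2892 vs cont=39.1914 → 40.2892 [stop]  node(2,1) S=88.1000 payoff=16.1700 vs cont=20.1478 → 20.1478 [wait]  node(2,2) S=121.3115 payoff=0.0000 vs cont=6.6355 → 6.6355 [wait]  ⇒ S*(2)=63.9808
t_1: node(1,0) S=75.0780 payoff=29.1920 vs cont=30.0136 → 30.0136 [wait]  node(1,1) S=103.3806 payoff=0.8894 vs cont=13.3282 → 13.3282 [wait]  ⇒ S*(1)=-
t_0: node(0,0) S=88.1000 payoff=16.1700 vs cont=21.5373 → 21.5373 [wait]  ⇒ S*(0)=-

price = 21.5373
boundary = - - 63.9808 54.5239 63.9808 75.0780
tree:
21.5373
30.0136 13.3282
40.2892 20.1478 6.6355
49.7461 29.2419 11.2753 2.0284
57.8052 40.2892 18.5686 4.0520 0.0000
64.6731 49.7461 29.1920 8.0945 0.0000 0.0000
70.5259 57.8052 40.2892 16.1700 0.0000 0.0000 0.0000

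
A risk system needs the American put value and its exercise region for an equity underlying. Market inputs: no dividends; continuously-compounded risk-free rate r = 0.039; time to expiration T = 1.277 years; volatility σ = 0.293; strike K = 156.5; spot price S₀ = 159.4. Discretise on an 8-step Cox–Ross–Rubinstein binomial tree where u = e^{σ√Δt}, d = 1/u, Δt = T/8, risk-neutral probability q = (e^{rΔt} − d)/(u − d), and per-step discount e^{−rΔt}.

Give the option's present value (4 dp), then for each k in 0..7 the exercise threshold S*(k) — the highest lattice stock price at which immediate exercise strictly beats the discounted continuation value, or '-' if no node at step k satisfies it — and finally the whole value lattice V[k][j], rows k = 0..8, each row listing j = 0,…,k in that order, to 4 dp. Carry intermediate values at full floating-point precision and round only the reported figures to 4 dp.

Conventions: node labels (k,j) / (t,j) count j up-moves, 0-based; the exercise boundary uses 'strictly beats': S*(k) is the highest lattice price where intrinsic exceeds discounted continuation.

params: Δt=0.15962 u=1.12419 d=0.88953 q=0.49738 e^(-rΔt)=0.99379
t_8 payoffs: 94.0156 77.5321 56.7002 30.3727 0.0000 0.0000 0.0000 0.0000 0.0000
t_7: node(7,0) S=70.2443 payoff=86.2557 vs cont=85.2845 → 86.2557 [stop]  node(7,1) S=88.7749 payoff=67.7251 vs cont=66.7539 → 67.7251 [stop]  node(7,2) S=112.1939 payoff=44.3061 vs cont=43.3348 → 44.3061 [stop]  node(7,3) S=141.7910 payoff=14.7090 vs cont=15.1712 → 15.1712 [wait]  node(7,4) S=179.1959 payoff=0.0000 vs cont=0.0000 → 0.0000 [wait]  node(7,5) S=226.4682 payoff=0.0000 vs cont=0.0000 → 0.0000 [wait]  node(7,6) S=286.2111 payoff=0.0000 vs cont=0.0000 → 0.0000 [wait]  node(7,7) S=361.7143 payoff=0.0000 vs cont=0.0000 → 0.0000 [wait]  ⇒ S*(7)=112.1939
t_6: node(6,0) S=78.9679 payoff=77.5321 vs cont=76.5609 → 77.5321 [stop]  node(6,1) S=99.7998 payoff=56.7002 vs cont=55.7289 → 56.7002 [stop]  node(6,2) S=126.1273 payoff=30.3727 vs cont=29.6299 → 30.3727 [stop]  node(6,3) S=159.4000 payoff=0.0000 vs cont=7.5780 → 7.5780 [wait]  node(6,4) S=201.4501 payoff=0.0000 vs cont=0.0000 → 0.0000 [wait]  node(6,5) S=254.5932 payoff=0.0000 vs cont=0.0000 → 0.0000 [wait]  node(6,6) S=321.7556 payoff=0.0000 vs cont=0.0000 → 0.0000 [wait]  ⇒ S*(6)=126.1273
t_5: node(5,0) S=88.7749 payoff=67.7251 vs cont=66.7539 → 67.7251 [stop]  node(5,1) S=112.1939 payoff=44.3061 vs cont=43.3348 → 44.3061 [stop]  node(5,2) S=141.7910 payoff=14.7090 vs cont=18.9170 → 18.9170 [wait]  node(5,3) S=179.1959 payoff=0.0000 vs cont=3.7852 → 3.7852 [wait]  node(5,4) S=226.4682 payoff=0.0000 vs cont=0.0000 → 0.0000 [wait]  node(5,5) S=286.2111 payoff=0.0000 vs cont=0.0000 → 0.0000 [wait]  ⇒ S*(5)=112.1939
t_4: node(4,0) S=99.7998 payoff=56.7002 vs cont=55.7289 → 56.7002 [stop]  node(4,1) S=126.1273 payoff=30.3727 vs cont=31.4814 → 31.4814 [wait]  node(4,2) S=159.4000 payoff=0.0000 vs cont=11.3201 → 11.3201 [wait]  node(4,3) S=201.4501 payoff=0.0000 vs cont=1.8907 → 1.8907 [wait]  node(4,4) S=254.5932 payoff=0.0000 vs cont=0.0000 → 0.0000 [wait]  ⇒ S*(4)=99.7998
t_3: node(3,0) S=112.1939 payoff=44.3061 vs cont=43.8828 → 44.3061 [stop]  node(3,1) S=141.7910 payoff=14.7090 vs cont=21.3204 → 21.3204 [wait]  node(3,2) S=179.1959 payoff=0.0000 vs cont=6.5890 → 6.5890 [wait]  node(3,3) S=226.4682 payoff=0.0000 vs cont=0.9444 → 0.9444 [wait]  ⇒ S*(3)=112.1939
t_2: node(2,0) S=126.1273 payoff=30.3727 vs cont=32.6695 → 32.6695 [wait]  node(2,1) S=159.4000 payoff=0.0000 vs cont=13.9064 → 13.9064 [wait]  node(2,2) S=201.4501 payoff=0.0000 vs cont=3.7580 → 3.7580 [wait]  ⇒ S*(2)=-
t_1: node(1,0) S=141.7910 payoff=14.7090 vs cont=23.1923 → 23.1923 [wait]  node(1,1) S=179.1959 payoff=0.0000 vs cont=8.8038 → 8.8038 [wait]  ⇒ S*(1)=-
t_0: node(0,0) S=159.4000 payoff=0.0000 vs cont=15.9362 → 15.9362 [wait]  ⇒ S*(0)=-

price = 15.9362
boundary = - - - 112.1939 99.7998 112.1939 126.1273 112.1939
tree:
15.9362
23.1923 8.8038
32.6695 13.9064 3.7580
44.3061 21.3204 6.5890 0.9444
56.7002 31.4814 11.3201 1.8907 0.0000
67.7251 44.3061 18.9170 3.7852 0.0000 0.0000
77.5321 56.7002 30.3727 7.5780 0.0000 0.0000 0.0000
86.2557 67.7251 44.3061 15.1712 0.0000 0.0000 0.0000 0.0000
94.0156 77.5321 56.7002 30.3727 0.0000 0.0000 0.0000 0.0000 0.0000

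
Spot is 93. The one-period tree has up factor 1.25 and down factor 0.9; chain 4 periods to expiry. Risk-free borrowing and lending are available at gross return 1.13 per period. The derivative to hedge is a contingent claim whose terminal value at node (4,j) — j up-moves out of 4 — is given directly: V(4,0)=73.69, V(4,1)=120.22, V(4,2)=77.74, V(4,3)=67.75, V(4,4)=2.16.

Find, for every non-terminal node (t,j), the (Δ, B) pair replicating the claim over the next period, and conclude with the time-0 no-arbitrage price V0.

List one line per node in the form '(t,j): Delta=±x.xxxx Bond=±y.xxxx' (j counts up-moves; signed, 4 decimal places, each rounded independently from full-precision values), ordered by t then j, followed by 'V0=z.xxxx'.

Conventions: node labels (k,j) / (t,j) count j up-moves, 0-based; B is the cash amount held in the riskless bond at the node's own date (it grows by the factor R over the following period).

(0,0): Delta=-0.6605 Bond=100.7994
(1,0): Delta=-0.4808 Bond=98.8682
(1,1): Delta=-0.7279 Bond=121.7476
(2,0): Delta=-0.4015 Bond=105.7460
(2,1): Delta=-0.5106 Bond=114.8386
(2,2): Delta=-0.8096 Bond=149.4372
(3,0): Delta=1.9609 Bond=-40.6713
(3,1): Delta=-1.2890 Bond=203.0569
(3,2): Delta=-0.2182 Bond=91.5297
(3,3): Delta=-1.0317 Bond=209.2124
V0=39.3763

Risk-neutral probability p* = (R−d)/(u−d) = (1.13−0.9)/(1.25−0.9) = 0.6571.
At maturity the claim pays: V(4,0)=73.6900, V(4,1)=120.2200, V(4,2)=77.7400, V(4,3)=67.7500, V(4,4)=2.1600
  t=3,j=0: stock 67.7970 → up 84.7463 (V=120.2200), down 61.0173 (V=73.6900). Price 92.2716; hedge Δ=1.9609, bond B=-40.6713.
  t=3,j=1: stock 94.1625 → up 117.7031 (V=77.7400), down 84.7463 (V=120.2200). Price 81.6855; hedge Δ=-1.2890, bond B=203.0569.
  t=3,j=2: stock 130.7812 → up 163.4766 (V=67.7500), down 117.7031 (V=77.7400). Price 62.9869; hedge Δ=-0.2182, bond B=91.5297.
  t=3,j=3: stock 181.6406 → up 227.0508 (V=2.1600), down 163.4766 (V=67.7500). Price 21.8124; hedge Δ=-1.0317, bond B=209.2124.
  t=2,j=0: stock 75.3300 → up 94.1625 (V=81.6855), down 67.7970 (V=92.2716). Price 75.5000; hedge Δ=-0.4015, bond B=105.7460.
  t=2,j=1: stock 104.6250 → up 130.7812 (V=62.9869), down 94.1625 (V=81.6855). Price 61.4140; hedge Δ=-0.5106, bond B=114.8386.
  t=2,j=2: stock 145.3125 → up 181.6406 (V=21.8124), down 130.7812 (V=62.9869). Price 31.7959; hedge Δ=-0.8096, bond B=149.4372.
  t=1,j=0: stock 83.7000 → up 104.6250 (V=61.4140), down 75.3300 (V=75.5000). Price 58.6225; hedge Δ=-0.4808, bond B=98.8682.
  t=1,j=1: stock 116.2500 → up 145.3125 (V=31.7959), down 104.6250 (V=61.4140). Price 37.1245; hedge Δ=-0.7279, bond B=121.7476.
  t=0,j=0: stock 93.0000 → up 116.2500 (V=37.1245), down 83.7000 (V=58.6225). Price 39.3763; hedge Δ=-0.6605, bond B=100.7994.
Verification: the root portfolio costs Δ(0,0)·S0 + B(0,0) = 39.3763, matching V0.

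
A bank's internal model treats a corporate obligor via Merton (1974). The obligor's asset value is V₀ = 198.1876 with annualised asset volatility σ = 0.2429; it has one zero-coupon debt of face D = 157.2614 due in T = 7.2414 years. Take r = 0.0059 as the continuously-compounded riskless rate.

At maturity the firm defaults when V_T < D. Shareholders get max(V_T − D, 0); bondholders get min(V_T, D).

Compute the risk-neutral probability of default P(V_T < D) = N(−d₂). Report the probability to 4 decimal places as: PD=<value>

PD=0.4632

Equity is a call on the firm's assets struck at D = 157.2614:
d₁ = [ln(V₀/D) + (r + σ²/2)T] / (σ√T)
   = [ln(198.1876/157.2614) + (0.0059 + 0.5·0.2429²)·7.2414] / (0.2429·√7.2414)
   = [0.231305 + 0.256347] / 0.653640 = 0.746055
d₂ = d₁ − σ√T = 0.746055 − 0.653640 = 0.092415
risk-neutral PD = N(−d₂) = N(-0.092415) = 0.463184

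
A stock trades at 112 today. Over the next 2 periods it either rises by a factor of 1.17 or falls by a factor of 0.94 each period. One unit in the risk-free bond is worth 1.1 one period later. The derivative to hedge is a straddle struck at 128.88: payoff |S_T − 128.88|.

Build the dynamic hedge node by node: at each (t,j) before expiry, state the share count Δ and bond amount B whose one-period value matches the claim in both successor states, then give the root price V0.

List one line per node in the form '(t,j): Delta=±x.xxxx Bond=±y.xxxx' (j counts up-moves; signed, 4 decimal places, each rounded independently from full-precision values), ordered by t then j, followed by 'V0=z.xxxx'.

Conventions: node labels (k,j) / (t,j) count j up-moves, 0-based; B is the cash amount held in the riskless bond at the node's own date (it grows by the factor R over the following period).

No-arbitrage ⇒ martingale measure with p* = (R−d)/(u−d) = 0.6957.
Payoffs at expiry: V(2,0)=29.9168, V(2,1)=5.7024, V(2,2)=24.4368
(1,0): S=105.2800. Δ = (V_up−V_dn)/(S_up−S_dn) = (5.7024−29.9168)/(123.1776−98.9632) = -1.0000. V = [p*·5.7024 + (1−p*)·29.9168]/1.1 = 11.8836. B = V − Δ·S = 117.1636.
(1,1): S=131.0400. Δ = (V_up−V_dn)/(S_up−S_dn) = (24.4368−5.7024)/(153.3168−123.1776) = 0.6216. V = [p*·24.4368 + (1−p*)·5.7024]/1.1 = 17.0318. B = V − Δ·S = -64.4221.
(0,0): S=112.0000. Δ = (V_up−V_dn)/(S_up−S_dn) = (17.0318−11.8836)/(131.0400−105.2800) = 0.1999. V = [p*·17.0318 + (1−p*)·11.8836]/1.1 = 14.0591. B = V − Δ·S = -8.3244.
Verification: the root portfolio costs Δ(0,0)·S0 + B(0,0) = 14.0591, matching V0.

(0,0): Delta=0.1999 Bond=-8.3244
(1,0): Delta=-1.0000 Bond=117.1636
(1,1): Delta=0.6216 Bond=-64.4221
V0=14.0591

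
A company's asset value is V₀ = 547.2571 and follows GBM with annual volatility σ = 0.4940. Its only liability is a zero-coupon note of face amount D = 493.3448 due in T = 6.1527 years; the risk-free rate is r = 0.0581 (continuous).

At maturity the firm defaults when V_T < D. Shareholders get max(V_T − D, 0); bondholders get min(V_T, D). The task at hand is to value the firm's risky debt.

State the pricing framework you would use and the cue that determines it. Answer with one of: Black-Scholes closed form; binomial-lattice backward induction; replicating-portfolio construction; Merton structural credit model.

framework: Merton structural credit model

Key observation: the question is about default risk generated by asset-value dynamics against a debt face of 493.3448 — the structural framework prices exactly that.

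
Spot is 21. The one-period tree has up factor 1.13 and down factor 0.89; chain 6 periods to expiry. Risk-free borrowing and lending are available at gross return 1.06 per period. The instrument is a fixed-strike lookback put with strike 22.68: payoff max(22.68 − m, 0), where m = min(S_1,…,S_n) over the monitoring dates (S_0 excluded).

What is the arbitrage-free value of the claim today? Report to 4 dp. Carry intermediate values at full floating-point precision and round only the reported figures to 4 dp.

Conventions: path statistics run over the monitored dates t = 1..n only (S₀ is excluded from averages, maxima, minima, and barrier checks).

Set p* = 0.7083 (from d < R < u); the path-dependent value is the discounted p*-expectation over all price paths.
Enumerate all 2^6 = 64 price paths (U = up ×1.13, D = down ×0.89); each path with k up-moves has probability p*^k·(1−p*)^(6−k).
DDDDDD: m=10.4366, payoff=12.2434, prob=0.000616
UDDDDD: m=13.2510, payoff=9.4290, prob=0.001495
DUDDDD: m=13.2510, payoff=9.4290, prob=0.001495
UUDDDD: m=16.8243, payoff=5.8557, prob=0.003631
DDUDDD: m=13.2510, payoff=9.4290, prob=0.001495
UDUDDD: m=16.8243, payoff=5.8557, prob=0.003631
DUUDDD: m=16.8243, payoff=5.8557, prob=0.003631
UUUDDD: m=21.3612, payoff=1.3188, prob=0.008818
DDDUDD: m=13.2510, payoff=9.4290, prob=0.001495
UDDUDD: m=16.8243, payoff=5.8557, prob=0.003631
DUDUDD: m=16.8243, payoff=5.8557, prob=0.003631
UUDUDD: m=21.3612, payoff=1.3188, prob=0.008818
DDUUDD: m=16.6341, payoff=6.0459, prob=0.003631
UDUUDD: m=21.1197, payoff=1.5603, prob=0.008818
DUUUDD: m=18.6900, payoff=3.9900, prob=0.008818
UUUUDD: m=23.7300, payoff=0.0000, prob=0.021415
DDDDUD: m=13.1759, payoff=9.5041, prob=0.001495
UDDDUD: m=16.7289, payoff=5.9511, prob=0.003631
DUDDUD: m=16.7289, payoff=5.9511, prob=0.003631
UUDDUD: m=21.2401, payoff=1.4399, prob=0.008818
DDUDUD: m=16.6341, payoff=6.0459, prob=0.003631
UDUDUD: m=21.1197, payoff=1.5603, prob=0.008818
DUUDUD: m=18.6900, payoff=3.9900, prob=0.008818
UUUDUD: m=23.7300, payoff=0.0000, prob=0.021415
DDDUUD: m=14.8043, payoff=7.8757, prob=0.003631
UDDUUD: m=18.7965, payoff=3.8835, prob=0.008818
DUDUUD: m=18.6900, payoff=3.9900, prob=0.008818
UUDUUD: m=23.7300, payoff=0.0000, prob=0.021415
DDUUUD: m=16.6341, payoff=6.0459, prob=0.008818
UDUUUD: m=21.1197, payoff=1.5603, prob=0.021415
DUUUUD: m=18.6900, payoff=3.9900, prob=0.021415
UUUUUD: m=23.7300, payoff=0.0000, prob=0.052009
DDDDDU: m=11.7265, payoff=10.9535, prob=0.001495
UDDDDU: m=14.8887, payoff=7.7913, prob=0.003631
DUDDDU: m=14.8887, payoff=7.7913, prob=0.003631
UUDDDU: m=18.9037, payoff=3.7763, prob=0.008818
DDUDDU: m=14.8887, payoff=7.7913, prob=0.003631
UDUDDU: m=18.9037, payoff=3.7763, prob=0.008818
DUUDDU: m=18.6900, payoff=3.9900, prob=0.008818
UUUDDU: m=23.7300, payoff=0.0000, prob=0.021415
DDDUDU: m=14.8043, payoff=7.8757, prob=0.003631
UDDUDU: m=18.7965, payoff=3.8835, prob=0.008818
DUDUDU: m=18.6900, payoff=3.9900, prob=0.008818
UUDUDU: m=23.7300, payoff=0.0000, prob=0.021415
DDUUDU: m=16.6341, payoff=6.0459, prob=0.008818
UDUUDU: m=21.1197, payoff=1.5603, prob=0.021415
DUUUDU: m=18.6900, payoff=3.9900, prob=0.021415
UUUUDU: m=23.7300, payoff=0.0000, prob=0.052009
DDDDUU: m=13.1759, payoff=9.5041, prob=0.003631
UDDDUU: m=16.7289, payoff=5.9511, prob=0.008818
DUDDUU: m=16.7289, payoff=5.9511, prob=0.008818
UUDDUU: m=21.2401, payoff=1.4399, prob=0.021415
DDUDUU: m=16.6341, payoff=6.0459, prob=0.008818
UDUDUU: m=21.1197, payoff=1.5603, prob=0.021415
DUUDUU: m=18.6900, payoff=3.9900, prob=0.021415
UUUDUU: m=23.7300, payoff=0.0000, prob=0.052009
DDDUUU: m=14.8043, payoff=7.8757, prob=0.008818
UDDUUU: m=18.7965, payoff=3.8835, prob=0.021415
DUDUUU: m=18.6900, payoff=3.9900, prob=0.021415
UUDUUU: m=23.7300, payoff=0.0000, prob=0.052009
DDUUUU: m=16.6341, payoff=6.0459, prob=0.021415
UDUUUU: m=21.1197, payoff=1.5603, prob=0.052009
DUUUUU: m=18.6900, payoff=3.9900, prob=0.052009
UUUUUU: m=23.7300, payoff=0.0000, prob=0.126307
Price = Σ prob·payoff / R^6 = 2.147513 / 1.418519 = 1.5139

price = 1.5139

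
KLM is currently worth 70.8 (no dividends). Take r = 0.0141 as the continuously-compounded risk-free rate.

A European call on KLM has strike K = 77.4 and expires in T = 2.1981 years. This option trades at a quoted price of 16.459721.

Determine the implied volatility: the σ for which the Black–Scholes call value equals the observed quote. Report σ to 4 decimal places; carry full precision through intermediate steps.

At σ = 0.4366 the Black–Scholes value reproduces the quote:
σ√T = 0.4366·√2.1981 = 0.647303
d₁ = (ln(S/K) + (r+σ²/2)T) / (σ√T) = (ln(70.8/77.4) + (0.0141+0.4366²/2)·2.1981) / 0.647303 = (-0.089128 + 0.240494) / 0.647303 = 0.233841
d₂ = d₁ − σ√T = 0.233841 − 0.647303 = -0.413462
e^{−rT} = 0.969482
N(d₁) = 0.592446,  N(d₂) = 0.339634
V = S·N(d₁) − K·e^{−rT}·N(d₂) = 41.945159 − 25.485438 = 16.459721 (the observed quote) — the price is monotone increasing in volatility, hence this σ is the only solution

sigma = 0.4366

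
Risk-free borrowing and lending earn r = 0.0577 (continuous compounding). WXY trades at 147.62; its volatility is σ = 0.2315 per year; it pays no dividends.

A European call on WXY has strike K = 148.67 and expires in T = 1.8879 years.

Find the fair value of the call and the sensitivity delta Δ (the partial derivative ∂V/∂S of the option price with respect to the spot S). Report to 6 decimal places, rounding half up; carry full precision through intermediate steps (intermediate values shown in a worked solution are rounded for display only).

price = 25.791332
Δ = 0.684110

σ√T = 0.2315·√1.8879 = 0.318083
d₁ = (ln(S/K) + (r+σ²/2)T) / (σ√T) = (ln(147.62/148.67) + (0.0577+0.2315²/2)·1.8879) / 0.318083 = (-0.007088 + 0.159520) / 0.318083 = 0.479223
d₂ = d₁ − σ√T = 0.479223 − 0.318083 = 0.161140
e^{−rT} = 0.896792
N(d₁) = 0.684110,  N(d₂) = 0.564008
Call price V = S·N(d₁) − K·e^{−rT}·N(d₂) = 100.988295 − 75.196963 = 25.791332
Δ = N(d₁) = 0.684110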